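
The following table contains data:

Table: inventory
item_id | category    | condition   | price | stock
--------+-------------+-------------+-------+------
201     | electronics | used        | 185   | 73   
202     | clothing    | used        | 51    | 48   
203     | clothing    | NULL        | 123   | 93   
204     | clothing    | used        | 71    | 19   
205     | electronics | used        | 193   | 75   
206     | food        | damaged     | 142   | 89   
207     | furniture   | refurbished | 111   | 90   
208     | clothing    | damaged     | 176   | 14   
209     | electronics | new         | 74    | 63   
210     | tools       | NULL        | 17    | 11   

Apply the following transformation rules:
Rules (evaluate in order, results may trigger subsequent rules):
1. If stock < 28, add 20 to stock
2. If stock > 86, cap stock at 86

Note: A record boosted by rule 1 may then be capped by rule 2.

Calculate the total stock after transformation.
621

Step 1: Apply rule 1 to records with stock < 28
  - 3 records get bonus of 20
  - Of these, 0 records then exceed 86 and get capped
Step 2: Apply rule 2 to records with stock > 86
  - 3 records (original) are capped
Step 3: Calculate final sum = 621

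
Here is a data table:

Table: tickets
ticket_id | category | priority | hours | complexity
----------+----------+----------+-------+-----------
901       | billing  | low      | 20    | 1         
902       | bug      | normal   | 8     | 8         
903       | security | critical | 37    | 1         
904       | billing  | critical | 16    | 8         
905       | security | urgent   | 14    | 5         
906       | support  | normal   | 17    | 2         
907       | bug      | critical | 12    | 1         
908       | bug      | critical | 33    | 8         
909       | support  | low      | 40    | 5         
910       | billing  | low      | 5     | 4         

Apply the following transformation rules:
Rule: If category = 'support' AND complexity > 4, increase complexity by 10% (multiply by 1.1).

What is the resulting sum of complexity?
43.5

Step 1: Find records where category = 'support' AND complexity > 4
Step 2: 1 records match, summing to 5
Step 3: After multiplier: 5 × 1.1 = 5.5
Step 4: Unaffected records sum: 38
Step 5: Final sum = 5.5 + 38 = 43.5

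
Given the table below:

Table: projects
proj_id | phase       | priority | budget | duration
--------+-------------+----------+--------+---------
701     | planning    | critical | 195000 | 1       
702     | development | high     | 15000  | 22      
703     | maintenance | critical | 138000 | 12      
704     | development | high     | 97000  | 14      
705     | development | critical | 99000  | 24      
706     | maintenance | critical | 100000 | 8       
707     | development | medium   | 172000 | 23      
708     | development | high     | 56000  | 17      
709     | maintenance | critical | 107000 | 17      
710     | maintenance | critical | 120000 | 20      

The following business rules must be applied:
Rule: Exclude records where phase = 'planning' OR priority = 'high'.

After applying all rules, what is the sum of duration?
104

Step 1: Find records where phase = 'planning' OR priority = 'high'
Step 2: 4 records match, summing to 54
Step 3: Original sum: 158
Step 4: Remaining sum = 158 - 54 = 104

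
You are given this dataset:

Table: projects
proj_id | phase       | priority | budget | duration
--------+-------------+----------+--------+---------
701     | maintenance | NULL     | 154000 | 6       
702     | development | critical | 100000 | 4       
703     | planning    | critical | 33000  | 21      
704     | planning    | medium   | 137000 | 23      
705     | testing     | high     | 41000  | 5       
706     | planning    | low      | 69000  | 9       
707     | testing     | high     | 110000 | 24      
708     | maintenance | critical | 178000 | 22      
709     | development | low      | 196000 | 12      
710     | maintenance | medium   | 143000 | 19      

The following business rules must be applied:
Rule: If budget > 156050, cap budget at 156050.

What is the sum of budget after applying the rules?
1099100

Step 1: 2 records have budget > 156050
Step 2: These records originally summed to 374000
Step 3: After capping: 2 × 156050 = 312100
Step 4: Unaffected records sum: 787000
Step 5: Final sum = 312100 + 787000 = 1099100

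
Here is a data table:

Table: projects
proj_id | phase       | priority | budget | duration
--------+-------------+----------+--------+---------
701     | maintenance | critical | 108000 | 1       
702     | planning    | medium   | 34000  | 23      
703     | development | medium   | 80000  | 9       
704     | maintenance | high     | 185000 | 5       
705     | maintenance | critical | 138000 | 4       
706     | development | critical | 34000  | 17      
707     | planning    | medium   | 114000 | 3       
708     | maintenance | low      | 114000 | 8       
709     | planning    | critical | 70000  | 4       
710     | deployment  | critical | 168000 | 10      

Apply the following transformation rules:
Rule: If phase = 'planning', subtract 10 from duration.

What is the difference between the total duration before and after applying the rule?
30

Step 1: Original sum of duration = 84
Step 2: 3 records have phase = 'planning'
Step 3: Each affected record changes by -10
Step 4: Total change = 3 × -10 = -30
Step 5: New sum = 84 + -30 = 54
Step 6: Difference = |54 - 84| = 30
        (Sum decreased by 30)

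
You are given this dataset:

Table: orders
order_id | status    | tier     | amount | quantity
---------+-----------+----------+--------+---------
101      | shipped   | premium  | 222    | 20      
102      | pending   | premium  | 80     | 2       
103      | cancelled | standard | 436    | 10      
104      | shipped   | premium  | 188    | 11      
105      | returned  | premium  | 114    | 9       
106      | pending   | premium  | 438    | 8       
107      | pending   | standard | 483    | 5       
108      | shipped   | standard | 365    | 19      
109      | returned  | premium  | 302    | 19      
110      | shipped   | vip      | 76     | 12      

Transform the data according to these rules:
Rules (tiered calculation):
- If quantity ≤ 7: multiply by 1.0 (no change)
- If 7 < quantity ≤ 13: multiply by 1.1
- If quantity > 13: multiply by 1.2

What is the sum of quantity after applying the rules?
131.6

Step 1: Tier 1 (quantity ≤ 7): 2 records, sum = 7 × 1.0 = 7.0
Step 2: Tier 2 (7 < quantity ≤ 13): 5 records, sum = 50 × 1.1 = 55.0
Step 3: Tier 3 (quantity > 13): 3 records, sum = 58 × 1.2 = 69.6
Step 4: Final sum = 7.0 + 55.0 + 69.6 = 131.6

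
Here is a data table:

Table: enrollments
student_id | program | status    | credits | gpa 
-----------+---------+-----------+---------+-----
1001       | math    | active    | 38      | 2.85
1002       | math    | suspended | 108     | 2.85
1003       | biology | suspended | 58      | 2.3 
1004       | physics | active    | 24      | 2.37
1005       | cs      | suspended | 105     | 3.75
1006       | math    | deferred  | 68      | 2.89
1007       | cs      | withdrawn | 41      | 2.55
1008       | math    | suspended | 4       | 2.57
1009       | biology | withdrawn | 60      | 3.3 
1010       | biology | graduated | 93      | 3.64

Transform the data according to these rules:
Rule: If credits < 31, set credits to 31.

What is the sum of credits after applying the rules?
633

Step 1: 2 records have credits < 31
Step 2: These records originally summed to 28
Step 3: After setting to minimum: 2 × 31 = 62
Step 4: Unaffected records sum: 571
Step 5: Final sum = 62 + 571 = 633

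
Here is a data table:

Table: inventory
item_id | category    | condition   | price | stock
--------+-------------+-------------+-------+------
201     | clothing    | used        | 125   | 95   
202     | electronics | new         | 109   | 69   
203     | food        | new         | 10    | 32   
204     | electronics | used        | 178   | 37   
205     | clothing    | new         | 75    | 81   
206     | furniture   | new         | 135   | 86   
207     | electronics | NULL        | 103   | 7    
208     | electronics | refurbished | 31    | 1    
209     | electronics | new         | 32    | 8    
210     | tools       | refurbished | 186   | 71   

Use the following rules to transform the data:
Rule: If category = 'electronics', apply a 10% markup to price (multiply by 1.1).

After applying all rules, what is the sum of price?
1029.3

Step 1: Records with category = 'electronics' have total price = 453
Step 2: Apply multiplier: 453 × 1.1 = 498.3
Step 3: Other records total: 531
Step 4: Final sum = 498.3 + 531 = 1029.3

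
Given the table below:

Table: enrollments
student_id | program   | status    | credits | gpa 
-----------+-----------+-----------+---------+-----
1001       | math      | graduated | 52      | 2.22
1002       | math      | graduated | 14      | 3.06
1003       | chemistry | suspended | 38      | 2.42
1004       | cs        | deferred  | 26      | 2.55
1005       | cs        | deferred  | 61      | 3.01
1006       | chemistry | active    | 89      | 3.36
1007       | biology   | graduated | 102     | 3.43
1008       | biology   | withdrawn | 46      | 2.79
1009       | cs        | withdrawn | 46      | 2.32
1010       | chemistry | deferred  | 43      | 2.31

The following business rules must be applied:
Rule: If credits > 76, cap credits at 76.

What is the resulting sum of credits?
478

Step 1: 2 records have credits > 76
Step 2: These records originally summed to 191
Step 3: After capping: 2 × 76 = 152
Step 4: Unaffected records sum: 326
Step 5: Final sum = 152 + 326 = 478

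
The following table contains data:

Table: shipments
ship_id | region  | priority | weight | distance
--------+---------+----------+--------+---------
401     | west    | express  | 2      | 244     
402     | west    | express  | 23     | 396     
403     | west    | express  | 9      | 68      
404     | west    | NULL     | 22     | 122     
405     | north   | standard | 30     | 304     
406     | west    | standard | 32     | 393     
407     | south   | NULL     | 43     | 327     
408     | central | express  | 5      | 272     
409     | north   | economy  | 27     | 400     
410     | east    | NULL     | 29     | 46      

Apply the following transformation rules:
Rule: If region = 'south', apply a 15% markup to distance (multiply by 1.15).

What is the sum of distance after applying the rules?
2621.05

Step 1: Records with region = 'south' have total distance = 327
Step 2: Apply multiplier: 327 × 1.15 = 376.05
Step 3: Other records total: 2245
Step 4: Final sum = 376.05 + 2245 = 2621.05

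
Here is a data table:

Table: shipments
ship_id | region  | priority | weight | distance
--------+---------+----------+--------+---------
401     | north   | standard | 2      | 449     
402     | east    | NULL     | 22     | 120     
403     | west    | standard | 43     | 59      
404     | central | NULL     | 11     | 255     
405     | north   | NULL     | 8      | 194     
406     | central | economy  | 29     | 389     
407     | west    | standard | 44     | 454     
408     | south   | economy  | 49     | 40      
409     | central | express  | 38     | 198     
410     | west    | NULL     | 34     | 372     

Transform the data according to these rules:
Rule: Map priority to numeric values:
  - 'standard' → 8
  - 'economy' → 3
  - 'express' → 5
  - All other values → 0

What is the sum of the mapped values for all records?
35

Step 1: Apply mapping to each record
Step 2: Count by status:
  'standard': 3 records × 8 = 24
  'economy': 2 records × 3 = 6
  'express': 1 records × 5 = 5
Step 3: Sum all mapped values = 35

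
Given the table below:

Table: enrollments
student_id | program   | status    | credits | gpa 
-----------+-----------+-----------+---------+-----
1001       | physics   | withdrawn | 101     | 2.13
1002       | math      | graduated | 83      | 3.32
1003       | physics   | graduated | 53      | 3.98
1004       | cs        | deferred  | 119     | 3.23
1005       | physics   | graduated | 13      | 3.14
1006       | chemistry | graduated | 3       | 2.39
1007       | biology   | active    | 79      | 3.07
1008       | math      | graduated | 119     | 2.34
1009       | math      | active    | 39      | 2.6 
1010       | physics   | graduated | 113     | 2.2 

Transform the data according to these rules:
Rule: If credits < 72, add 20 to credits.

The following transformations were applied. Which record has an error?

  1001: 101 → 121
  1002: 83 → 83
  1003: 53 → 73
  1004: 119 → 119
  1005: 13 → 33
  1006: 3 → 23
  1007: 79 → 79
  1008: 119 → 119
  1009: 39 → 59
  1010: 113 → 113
Record 1001 has an error. The correct transformed value should be 101, not 121.

Step 1: Check each record against the rule
Step 2: Record 1001 has credits = 101
Step 3: Since 101 >= 72, the bonus should not have been applied
Step 4: Correct value = 101, but claimed value = 121
Conclusion: Record 1001 has the error.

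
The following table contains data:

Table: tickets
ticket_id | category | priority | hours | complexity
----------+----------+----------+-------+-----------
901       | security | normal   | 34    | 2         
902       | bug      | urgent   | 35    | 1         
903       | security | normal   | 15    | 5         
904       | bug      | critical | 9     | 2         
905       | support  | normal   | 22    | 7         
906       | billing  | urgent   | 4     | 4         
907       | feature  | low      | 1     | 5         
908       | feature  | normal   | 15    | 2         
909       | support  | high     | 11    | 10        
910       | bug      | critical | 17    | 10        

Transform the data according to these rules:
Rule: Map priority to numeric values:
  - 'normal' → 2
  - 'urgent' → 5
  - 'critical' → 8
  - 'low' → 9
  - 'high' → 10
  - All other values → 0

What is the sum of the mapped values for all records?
53

Step 1: Apply mapping to each record
Step 2: Count by status:
  'normal': 4 records × 2 = 8
  'urgent': 2 records × 5 = 10
  'critical': 2 records × 8 = 16
  'low': 1 records × 9 = 9
  'high': 1 records × 10 = 10
Step 3: Sum all mapped values = 53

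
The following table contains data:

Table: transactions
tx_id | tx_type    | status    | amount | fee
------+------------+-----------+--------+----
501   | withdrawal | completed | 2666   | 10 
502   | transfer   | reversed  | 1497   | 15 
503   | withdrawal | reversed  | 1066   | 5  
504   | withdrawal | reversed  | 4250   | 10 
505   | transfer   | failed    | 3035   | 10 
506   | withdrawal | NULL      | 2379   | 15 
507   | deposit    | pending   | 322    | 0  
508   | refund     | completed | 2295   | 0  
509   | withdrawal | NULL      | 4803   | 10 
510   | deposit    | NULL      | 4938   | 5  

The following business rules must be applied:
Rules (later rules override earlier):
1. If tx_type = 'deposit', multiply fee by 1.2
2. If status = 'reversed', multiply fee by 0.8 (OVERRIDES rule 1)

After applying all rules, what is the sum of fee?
75.0

Step 1: Rule 2 takes priority for records with status = 'reversed'
  - 3 records: 30 × 0.8 = 24.0
Step 2: Rule 1 applies to remaining records with tx_type = 'deposit'
  - 2 records: 5 × 1.2 = 6.0
Step 3: Other records unchanged: 45
Step 4: Final sum = 24.0 + 6.0 + 45 = 75.0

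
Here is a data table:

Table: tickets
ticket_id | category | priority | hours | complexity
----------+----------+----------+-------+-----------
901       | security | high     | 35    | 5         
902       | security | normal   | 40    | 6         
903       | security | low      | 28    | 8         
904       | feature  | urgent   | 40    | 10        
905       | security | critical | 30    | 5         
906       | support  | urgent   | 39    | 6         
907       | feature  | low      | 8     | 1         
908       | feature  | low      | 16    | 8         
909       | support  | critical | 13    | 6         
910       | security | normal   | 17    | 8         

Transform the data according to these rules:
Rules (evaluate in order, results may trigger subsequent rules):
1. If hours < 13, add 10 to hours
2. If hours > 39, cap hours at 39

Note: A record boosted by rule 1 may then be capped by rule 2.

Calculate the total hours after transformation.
274

Step 1: Apply rule 1 to records with hours < 13
  - 1 records get bonus of 10
  - Of these, 0 records then exceed 39 and get capped
Step 2: Apply rule 2 to records with hours > 39
  - 2 records (original) are capped
Step 3: Calculate final sum = 274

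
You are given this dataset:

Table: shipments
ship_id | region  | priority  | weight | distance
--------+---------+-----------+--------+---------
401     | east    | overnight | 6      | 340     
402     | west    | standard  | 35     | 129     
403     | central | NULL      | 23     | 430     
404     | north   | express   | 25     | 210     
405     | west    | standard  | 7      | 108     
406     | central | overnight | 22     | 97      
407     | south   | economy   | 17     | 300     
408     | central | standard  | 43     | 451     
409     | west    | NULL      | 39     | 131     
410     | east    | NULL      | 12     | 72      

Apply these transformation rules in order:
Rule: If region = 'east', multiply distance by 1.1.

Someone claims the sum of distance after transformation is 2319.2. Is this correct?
No, the correct result is 2309.2.

Step 1: Calculate the correct sum after transformation
Step 2: Apply multiplier 1.1 to records where region = 'east'
Step 3: Correct result = 2309.2
Step 4: Claimed result = 2319.2
Step 5: 2309.2 ≠ 2319.2
Conclusion: The claimed result is incorrect. The correct answer is 2309.2.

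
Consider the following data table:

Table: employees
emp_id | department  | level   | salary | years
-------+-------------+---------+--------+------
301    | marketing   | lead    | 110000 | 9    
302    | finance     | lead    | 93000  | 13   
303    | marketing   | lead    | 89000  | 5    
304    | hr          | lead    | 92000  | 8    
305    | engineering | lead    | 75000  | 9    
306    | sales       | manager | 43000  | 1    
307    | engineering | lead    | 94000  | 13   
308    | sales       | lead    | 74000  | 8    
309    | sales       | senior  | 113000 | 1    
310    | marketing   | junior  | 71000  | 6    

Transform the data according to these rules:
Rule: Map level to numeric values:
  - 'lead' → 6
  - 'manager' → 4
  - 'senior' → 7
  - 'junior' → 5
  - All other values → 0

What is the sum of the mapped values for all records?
58

Step 1: Apply mapping to each record
Step 2: Count by status:
  'lead': 7 records × 6 = 42
  'manager': 1 records × 4 = 4
  'senior': 1 records × 7 = 7
  'junior': 1 records × 5 = 5
Step 3: Sum all mapped values = 58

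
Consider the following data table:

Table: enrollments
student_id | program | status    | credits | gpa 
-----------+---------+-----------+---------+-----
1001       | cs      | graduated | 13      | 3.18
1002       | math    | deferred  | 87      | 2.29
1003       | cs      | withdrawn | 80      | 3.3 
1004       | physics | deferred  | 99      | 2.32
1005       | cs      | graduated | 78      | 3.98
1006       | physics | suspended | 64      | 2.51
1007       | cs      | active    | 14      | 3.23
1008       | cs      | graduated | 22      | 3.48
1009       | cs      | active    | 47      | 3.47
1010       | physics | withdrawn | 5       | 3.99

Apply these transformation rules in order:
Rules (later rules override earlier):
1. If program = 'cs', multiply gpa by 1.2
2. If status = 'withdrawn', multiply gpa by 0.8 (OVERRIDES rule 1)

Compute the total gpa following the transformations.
33.76

Step 1: Rule 2 takes priority for records with status = 'withdrawn'
  - 2 records: 7.29 × 0.8 = 5.83
Step 2: Rule 1 applies to remaining records with program = 'cs'
  - 5 records: 17.34 × 1.2 = 20.81
Step 3: Other records unchanged: 7.12
Step 4: Final sum = 5.83 + 20.81 + 7.12 = 33.76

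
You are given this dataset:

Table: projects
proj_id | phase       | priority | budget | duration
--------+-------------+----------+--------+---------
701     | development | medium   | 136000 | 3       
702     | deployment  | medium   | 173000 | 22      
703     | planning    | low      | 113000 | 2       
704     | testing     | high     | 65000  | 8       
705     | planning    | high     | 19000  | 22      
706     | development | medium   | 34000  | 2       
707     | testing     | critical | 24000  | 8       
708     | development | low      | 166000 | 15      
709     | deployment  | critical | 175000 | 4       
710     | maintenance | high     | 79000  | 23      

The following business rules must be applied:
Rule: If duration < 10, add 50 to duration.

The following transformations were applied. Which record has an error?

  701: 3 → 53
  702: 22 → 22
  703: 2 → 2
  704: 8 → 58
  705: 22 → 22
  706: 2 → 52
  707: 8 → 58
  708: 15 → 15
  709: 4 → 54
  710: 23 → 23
Record 703 has an error. The correct transformed value should be 52, not 2.

Step 1: Check each record against the rule
Step 2: Record 703 has duration = 2
Step 3: Since 2 < 10, the bonus should have been applied
Step 4: Correct value = 52, but claimed value = 2
Conclusion: Record 703 has the error.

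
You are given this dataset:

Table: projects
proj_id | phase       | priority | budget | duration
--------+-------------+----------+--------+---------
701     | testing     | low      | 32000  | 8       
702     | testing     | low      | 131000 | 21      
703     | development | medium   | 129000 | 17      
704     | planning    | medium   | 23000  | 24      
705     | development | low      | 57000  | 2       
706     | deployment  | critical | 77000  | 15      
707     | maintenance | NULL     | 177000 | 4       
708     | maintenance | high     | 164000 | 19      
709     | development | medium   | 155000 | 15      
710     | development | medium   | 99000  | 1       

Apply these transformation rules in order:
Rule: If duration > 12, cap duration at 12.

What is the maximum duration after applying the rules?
12

Step 1: Original maximum duration = 24
Step 2: Apply cap at 12
Step 3: 6 records had duration > 12 and were capped
Step 4: Maximum after transformation = 12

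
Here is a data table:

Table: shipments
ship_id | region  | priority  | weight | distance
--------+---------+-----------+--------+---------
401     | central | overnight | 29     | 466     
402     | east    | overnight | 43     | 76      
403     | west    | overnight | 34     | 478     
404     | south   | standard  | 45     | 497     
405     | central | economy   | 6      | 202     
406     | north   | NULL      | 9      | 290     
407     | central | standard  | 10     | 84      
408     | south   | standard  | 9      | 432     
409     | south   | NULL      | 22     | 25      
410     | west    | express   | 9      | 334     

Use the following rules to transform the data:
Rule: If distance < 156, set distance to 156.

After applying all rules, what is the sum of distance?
3167

Step 1: 3 records have distance < 156
Step 2: These records originally summed to 185
Step 3: After setting to minimum: 3 × 156 = 468
Step 4: Unaffected records sum: 2699
Step 5: Final sum = 468 + 2699 = 3167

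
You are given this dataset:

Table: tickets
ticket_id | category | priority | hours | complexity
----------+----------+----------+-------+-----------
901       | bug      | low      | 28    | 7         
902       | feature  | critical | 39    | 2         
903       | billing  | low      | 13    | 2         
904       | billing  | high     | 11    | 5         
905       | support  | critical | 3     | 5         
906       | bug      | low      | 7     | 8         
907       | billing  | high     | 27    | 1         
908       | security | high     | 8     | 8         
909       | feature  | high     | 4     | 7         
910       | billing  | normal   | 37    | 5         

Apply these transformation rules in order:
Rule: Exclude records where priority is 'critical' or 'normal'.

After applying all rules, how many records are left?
7

Step 1: Count records to exclude
  - 2 (critical) + 1 (normal) = 3 records
Step 2: Total records: 10
Step 3: Remaining = 10 - 3 = 7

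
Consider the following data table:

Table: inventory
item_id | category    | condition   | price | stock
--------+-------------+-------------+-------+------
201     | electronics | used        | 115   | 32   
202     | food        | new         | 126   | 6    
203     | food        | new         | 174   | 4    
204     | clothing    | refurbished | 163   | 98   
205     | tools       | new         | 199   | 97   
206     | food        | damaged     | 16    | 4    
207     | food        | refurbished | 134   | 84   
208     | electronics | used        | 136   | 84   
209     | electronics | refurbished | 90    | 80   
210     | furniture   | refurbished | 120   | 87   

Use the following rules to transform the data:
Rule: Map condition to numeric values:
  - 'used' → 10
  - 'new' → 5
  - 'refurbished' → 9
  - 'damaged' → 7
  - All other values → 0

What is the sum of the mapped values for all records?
78

Step 1: Apply mapping to each record
Step 2: Count by status:
  'used': 2 records × 10 = 20
  'new': 3 records × 5 = 15
  'refurbished': 4 records × 9 = 36
  'damaged': 1 records × 7 = 7
Step 3: Sum all mapped values = 78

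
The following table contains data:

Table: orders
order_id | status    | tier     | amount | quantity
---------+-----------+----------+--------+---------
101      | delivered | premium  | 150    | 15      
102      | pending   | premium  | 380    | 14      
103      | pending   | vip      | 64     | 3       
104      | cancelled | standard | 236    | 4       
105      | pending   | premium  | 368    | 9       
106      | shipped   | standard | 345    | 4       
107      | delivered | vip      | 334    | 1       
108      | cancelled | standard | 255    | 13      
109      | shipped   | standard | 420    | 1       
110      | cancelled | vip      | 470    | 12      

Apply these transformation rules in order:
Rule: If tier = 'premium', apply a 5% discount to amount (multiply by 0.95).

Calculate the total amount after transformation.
2977.1

Step 1: Records with tier = 'premium' have total amount = 898
Step 2: Apply multiplier: 898 × 0.95 = 853.1
Step 3: Other records total: 2124
Step 4: Final sum = 853.1 + 2124 = 2977.1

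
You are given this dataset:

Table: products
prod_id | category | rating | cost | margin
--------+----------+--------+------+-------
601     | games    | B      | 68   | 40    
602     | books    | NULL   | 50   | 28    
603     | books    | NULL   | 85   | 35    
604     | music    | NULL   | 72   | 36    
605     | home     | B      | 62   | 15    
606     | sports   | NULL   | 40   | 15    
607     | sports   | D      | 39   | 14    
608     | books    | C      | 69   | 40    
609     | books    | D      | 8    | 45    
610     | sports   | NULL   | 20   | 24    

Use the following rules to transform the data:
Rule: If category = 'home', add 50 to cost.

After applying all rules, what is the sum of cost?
563

Step 1: Count records where category = 'home': 1
Step 2: Total bonus added: 1 × 50 = 50
Step 3: Original sum of cost: 513
Step 4: Final sum = 513 + 50 = 563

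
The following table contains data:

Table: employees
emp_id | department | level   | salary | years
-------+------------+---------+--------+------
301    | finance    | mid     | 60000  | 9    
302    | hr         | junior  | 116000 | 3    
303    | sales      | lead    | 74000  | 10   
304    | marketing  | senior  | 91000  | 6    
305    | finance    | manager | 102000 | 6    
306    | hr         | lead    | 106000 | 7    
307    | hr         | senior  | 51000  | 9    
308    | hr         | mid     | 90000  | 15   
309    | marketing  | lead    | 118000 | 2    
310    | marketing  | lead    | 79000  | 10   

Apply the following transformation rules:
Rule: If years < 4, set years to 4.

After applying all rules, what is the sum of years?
80

Step 1: 2 records have years < 4
Step 2: These records originally summed to 5
Step 3: After setting to minimum: 2 × 4 = 8
Step 4: Unaffected records sum: 72
Step 5: Final sum = 8 + 72 = 80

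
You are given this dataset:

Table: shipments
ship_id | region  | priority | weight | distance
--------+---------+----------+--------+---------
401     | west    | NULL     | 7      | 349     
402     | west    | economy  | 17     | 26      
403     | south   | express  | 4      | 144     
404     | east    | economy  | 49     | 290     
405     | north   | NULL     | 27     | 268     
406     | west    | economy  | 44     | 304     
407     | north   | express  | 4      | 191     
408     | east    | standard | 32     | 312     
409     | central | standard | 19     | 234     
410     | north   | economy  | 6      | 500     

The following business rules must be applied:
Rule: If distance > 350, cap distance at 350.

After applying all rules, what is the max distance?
350

Step 1: Original maximum distance = 500
Step 2: Apply cap at 350
Step 3: 1 records had distance > 350 and were capped
Step 4: Maximum after transformation = 350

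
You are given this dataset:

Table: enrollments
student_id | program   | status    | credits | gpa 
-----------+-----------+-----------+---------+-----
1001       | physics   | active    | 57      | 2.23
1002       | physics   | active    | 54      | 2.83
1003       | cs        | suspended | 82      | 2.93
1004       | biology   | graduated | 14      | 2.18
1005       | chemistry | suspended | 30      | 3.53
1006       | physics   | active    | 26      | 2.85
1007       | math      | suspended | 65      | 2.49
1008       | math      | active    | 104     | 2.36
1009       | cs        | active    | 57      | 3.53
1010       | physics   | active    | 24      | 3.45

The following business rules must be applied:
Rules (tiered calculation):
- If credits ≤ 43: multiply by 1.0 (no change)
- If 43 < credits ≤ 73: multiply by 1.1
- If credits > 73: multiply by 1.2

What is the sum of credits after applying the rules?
573.5

Step 1: Tier 1 (credits ≤ 43): 4 records, sum = 94 × 1.0 = 94.0
Step 2: Tier 2 (43 < credits ≤ 73): 4 records, sum = 233 × 1.1 = 256.3
Step 3: Tier 3 (credits > 73): 2 records, sum = 186 × 1.2 = 223.2
Step 4: Final sum = 94.0 + 256.3 + 223.2 = 573.5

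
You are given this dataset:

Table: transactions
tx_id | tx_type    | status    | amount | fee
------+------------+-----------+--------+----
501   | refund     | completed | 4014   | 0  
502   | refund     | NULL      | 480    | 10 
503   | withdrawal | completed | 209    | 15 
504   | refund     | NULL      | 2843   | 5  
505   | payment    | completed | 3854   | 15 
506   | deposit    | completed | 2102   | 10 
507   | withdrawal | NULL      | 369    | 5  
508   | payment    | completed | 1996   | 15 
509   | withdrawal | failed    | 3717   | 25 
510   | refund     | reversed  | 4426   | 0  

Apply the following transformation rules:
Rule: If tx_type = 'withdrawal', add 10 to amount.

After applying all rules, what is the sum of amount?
24040

Step 1: Count records where tx_type = 'withdrawal': 3
Step 2: Total bonus added: 3 × 10 = 30
Step 3: Original sum of amount: 24010
Step 4: Final sum = 24010 + 30 = 24040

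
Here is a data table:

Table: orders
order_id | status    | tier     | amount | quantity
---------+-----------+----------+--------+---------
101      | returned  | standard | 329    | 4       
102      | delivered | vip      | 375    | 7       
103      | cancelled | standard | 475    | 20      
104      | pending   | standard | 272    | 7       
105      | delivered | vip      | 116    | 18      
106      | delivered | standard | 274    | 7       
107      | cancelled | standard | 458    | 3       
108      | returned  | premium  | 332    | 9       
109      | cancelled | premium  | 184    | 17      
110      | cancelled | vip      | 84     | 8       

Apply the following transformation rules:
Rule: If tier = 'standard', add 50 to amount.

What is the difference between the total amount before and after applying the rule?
250

Step 1: Original sum of amount = 2899
Step 2: 5 records have tier = 'standard'
Step 3: Each affected record changes by 50
Step 4: Total change = 5 × 50 = 250
Step 5: New sum = 2899 + 250 = 3149
Step 6: Difference = |3149 - 2899| = 250
        (Sum increased by 250)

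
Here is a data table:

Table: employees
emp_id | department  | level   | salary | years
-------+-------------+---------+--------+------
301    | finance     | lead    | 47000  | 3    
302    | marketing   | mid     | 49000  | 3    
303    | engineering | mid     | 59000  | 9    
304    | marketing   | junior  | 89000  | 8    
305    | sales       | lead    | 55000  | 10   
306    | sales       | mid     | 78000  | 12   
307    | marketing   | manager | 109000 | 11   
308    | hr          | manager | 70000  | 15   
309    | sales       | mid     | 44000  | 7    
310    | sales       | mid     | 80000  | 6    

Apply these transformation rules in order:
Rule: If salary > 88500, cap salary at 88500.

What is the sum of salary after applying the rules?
659000

Step 1: 2 records have salary > 88500
Step 2: These records originally summed to 198000
Step 3: After capping: 2 × 88500 = 177000
Step 4: Unaffected records sum: 482000
Step 5: Final sum = 177000 + 482000 = 659000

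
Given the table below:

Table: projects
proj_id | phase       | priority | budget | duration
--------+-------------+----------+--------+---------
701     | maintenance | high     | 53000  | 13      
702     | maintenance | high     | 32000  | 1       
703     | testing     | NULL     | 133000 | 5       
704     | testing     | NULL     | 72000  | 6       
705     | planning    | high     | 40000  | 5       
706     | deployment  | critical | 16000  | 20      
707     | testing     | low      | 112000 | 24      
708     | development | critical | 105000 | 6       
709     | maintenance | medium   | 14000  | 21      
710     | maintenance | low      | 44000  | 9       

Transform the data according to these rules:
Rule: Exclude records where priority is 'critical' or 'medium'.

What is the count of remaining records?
7

Step 1: Count records to exclude
  - 2 (critical) + 1 (medium) = 3 records
Step 2: Total records: 10
Step 3: Remaining = 10 - 3 = 7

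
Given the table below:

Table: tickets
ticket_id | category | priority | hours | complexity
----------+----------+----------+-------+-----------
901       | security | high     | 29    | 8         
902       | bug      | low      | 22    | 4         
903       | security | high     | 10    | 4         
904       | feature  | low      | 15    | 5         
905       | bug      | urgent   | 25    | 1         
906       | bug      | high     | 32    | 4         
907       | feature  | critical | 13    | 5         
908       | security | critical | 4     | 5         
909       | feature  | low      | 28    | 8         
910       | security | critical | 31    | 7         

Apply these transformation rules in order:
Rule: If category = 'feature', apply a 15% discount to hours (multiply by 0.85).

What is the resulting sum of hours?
200.6

Step 1: Records with category = 'feature' have total hours = 56
Step 2: Apply multiplier: 56 × 0.85 = 47.6
Step 3: Other records total: 153
Step 4: Final sum = 47.6 + 153 = 200.6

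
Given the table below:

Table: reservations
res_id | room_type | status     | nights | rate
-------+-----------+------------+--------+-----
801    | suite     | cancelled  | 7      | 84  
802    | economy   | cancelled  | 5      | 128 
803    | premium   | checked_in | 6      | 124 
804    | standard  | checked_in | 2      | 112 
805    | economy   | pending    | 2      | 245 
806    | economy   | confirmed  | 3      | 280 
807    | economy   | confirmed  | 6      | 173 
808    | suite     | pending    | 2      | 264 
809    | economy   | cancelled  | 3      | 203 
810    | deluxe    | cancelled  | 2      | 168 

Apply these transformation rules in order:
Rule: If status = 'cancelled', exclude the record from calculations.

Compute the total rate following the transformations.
1198

Step 1: Identify records where status = 'cancelled'
Step 2: The excluded records sum to 583
Step 3: Original total rate = 1781
Step 4: Remaining total = 1781 - 583 = 1198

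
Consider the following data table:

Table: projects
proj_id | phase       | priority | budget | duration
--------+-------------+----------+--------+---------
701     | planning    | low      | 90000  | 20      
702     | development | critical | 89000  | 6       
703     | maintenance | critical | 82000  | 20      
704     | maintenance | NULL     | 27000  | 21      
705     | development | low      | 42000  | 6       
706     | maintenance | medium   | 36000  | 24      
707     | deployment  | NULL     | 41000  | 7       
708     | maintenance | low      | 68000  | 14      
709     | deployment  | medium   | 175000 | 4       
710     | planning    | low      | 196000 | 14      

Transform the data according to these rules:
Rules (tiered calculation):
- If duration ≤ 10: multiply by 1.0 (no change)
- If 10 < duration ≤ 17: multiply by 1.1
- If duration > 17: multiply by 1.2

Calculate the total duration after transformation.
155.8

Step 1: Tier 1 (duration ≤ 10): 4 records, sum = 23 × 1.0 = 23.0
Step 2: Tier 2 (10 < duration ≤ 17): 2 records, sum = 28 × 1.1 = 30.8
Step 3: Tier 3 (duration > 17): 4 records, sum = 85 × 1.2 = 102.0
Step 4: Final sum = 23.0 + 30.8 + 102.0 = 155.8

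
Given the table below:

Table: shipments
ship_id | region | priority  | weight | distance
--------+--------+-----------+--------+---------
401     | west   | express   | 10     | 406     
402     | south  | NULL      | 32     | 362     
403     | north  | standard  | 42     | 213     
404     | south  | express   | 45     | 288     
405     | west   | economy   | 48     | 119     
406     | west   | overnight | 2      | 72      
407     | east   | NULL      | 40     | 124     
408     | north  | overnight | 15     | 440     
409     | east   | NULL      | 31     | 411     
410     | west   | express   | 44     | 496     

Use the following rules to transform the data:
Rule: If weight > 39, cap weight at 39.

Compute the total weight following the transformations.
285

Step 1: 5 records have weight > 39
Step 2: These records originally summed to 219
Step 3: After capping: 5 × 39 = 195
Step 4: Unaffected records sum: 90
Step 5: Final sum = 195 + 90 = 285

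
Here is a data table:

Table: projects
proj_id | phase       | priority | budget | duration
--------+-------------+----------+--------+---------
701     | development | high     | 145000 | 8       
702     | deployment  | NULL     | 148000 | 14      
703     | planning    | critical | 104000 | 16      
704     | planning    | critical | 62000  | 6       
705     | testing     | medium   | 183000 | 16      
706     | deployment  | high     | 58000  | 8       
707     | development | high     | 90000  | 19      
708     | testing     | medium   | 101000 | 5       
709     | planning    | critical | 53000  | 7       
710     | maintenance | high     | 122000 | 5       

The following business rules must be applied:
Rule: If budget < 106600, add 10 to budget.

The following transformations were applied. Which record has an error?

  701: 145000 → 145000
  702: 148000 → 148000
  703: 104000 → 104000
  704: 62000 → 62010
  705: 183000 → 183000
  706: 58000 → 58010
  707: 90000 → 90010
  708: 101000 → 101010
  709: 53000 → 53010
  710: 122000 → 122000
Record 703 has an error. The correct transformed value should be 104010, not 104000.

Step 1: Check each record against the rule
Step 2: Record 703 has budget = 104000
Step 3: Since 104000 < 106600, the bonus should have been applied
Step 4: Correct value = 104010, but claimed value = 104000
Conclusion: Record 703 has the error.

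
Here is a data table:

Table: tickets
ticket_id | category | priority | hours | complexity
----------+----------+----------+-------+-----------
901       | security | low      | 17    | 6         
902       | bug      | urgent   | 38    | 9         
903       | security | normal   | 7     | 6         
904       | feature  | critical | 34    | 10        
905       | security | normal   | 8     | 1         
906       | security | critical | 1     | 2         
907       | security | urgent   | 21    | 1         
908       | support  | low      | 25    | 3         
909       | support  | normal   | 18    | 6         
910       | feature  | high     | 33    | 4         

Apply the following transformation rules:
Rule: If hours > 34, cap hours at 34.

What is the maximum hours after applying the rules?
34

Step 1: Original maximum hours = 38
Step 2: Apply cap at 34
Step 3: 1 records had hours > 34 and were capped
Step 4: Maximum after transformation = 34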